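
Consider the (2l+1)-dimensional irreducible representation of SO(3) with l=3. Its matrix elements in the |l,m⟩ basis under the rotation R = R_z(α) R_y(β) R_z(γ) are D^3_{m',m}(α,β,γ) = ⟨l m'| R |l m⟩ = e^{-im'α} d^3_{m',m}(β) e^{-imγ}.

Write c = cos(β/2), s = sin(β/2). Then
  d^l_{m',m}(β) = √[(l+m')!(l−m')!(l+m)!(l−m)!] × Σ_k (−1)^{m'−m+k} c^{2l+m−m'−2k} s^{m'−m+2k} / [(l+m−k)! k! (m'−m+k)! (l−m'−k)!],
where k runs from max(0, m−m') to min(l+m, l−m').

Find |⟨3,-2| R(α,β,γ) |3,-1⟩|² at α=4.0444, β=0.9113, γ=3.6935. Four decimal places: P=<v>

Split into d^3_{-2,-1}(β=0.9113) × two z-phases.
c=cos(0.9113/2)=0.897975, s=sin(0.9113/2)=0.440046; N=√[1·120·2·24]=75.894664
The bounds max(0,m−m')=1 and min(l+m,l−m')=2 give 2 terms
  k=1: (−1)^0·75.8947/(24)·0.8980^5·0.4400^1 = +0.812493
  k=2: (−1)^1·75.8947/(12)·0.8980^3·0.4400^3 = -0.390227
d^3_{-2,-1}(0.9113) = +0.812493 -0.390227 = +0.422266
|D^3_{-2,-1}|² = |d^3_{-2,-1}(β)|² = (+0.422266)² = 0.178309 (the z-rotation phases have unit modulus)

P=0.1783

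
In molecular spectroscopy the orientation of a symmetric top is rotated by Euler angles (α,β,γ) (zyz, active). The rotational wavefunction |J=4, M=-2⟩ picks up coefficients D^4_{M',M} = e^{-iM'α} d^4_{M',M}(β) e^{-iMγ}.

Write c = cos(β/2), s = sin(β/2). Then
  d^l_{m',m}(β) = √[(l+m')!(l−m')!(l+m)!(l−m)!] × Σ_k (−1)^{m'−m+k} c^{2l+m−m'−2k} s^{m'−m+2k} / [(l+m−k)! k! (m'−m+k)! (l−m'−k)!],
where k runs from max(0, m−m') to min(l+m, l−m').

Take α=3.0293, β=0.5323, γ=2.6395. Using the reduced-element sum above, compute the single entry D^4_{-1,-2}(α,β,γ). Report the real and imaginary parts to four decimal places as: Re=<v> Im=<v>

D^4_{-1,-2}(3.0293,0.5323,2.6395) = e^{-i·-1·3.0293}·d^4_{-1,-2}(0.5323)·e^{-i·-2·2.6395}. Compute d first:
c=cos(0.5323/2)=0.964791, s=sin(0.5323/2)=0.263019; N=√[6·120·2·720]=1018.233765
k: max(0,(-2)−(-1))=0 … min(4+(-2),4−(-1))=2
  k=0: (−1)^1·1018.2338/(240)·0.9648^7·0.2630^1 = -0.868270
  k=1: (−1)^2·1018.2338/(48)·0.9648^5·0.2630^3 = +0.322651
  k=2: (−1)^3·1018.2338/(72)·0.9648^3·0.2630^5 = -0.015986
d^4_{-1,-2}(0.5323) = -0.868270 +0.322651 -0.015986 = -0.561606
Attach z-rotation phases: D = e^{-i(-1)(3.0293)}·(-0.561606)·e^{-i(-2)(2.6395)} = +0.246461-0.504637i

Re=0.2465 Im=-0.5046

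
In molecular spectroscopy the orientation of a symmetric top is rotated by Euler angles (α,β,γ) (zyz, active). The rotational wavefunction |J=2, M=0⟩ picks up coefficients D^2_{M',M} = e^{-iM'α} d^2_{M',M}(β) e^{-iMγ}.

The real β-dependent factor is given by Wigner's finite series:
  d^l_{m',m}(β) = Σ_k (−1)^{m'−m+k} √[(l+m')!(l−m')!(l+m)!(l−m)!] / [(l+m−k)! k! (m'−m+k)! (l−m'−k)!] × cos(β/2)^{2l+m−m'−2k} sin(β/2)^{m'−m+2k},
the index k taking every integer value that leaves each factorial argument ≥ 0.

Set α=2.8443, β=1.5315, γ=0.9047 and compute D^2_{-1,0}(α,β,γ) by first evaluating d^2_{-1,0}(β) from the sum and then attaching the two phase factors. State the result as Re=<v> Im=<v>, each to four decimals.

D^2_{-1,0}(2.8443,1.5315,0.9047) = e^{-i·-1·2.8443}·d^2_{-1,0}(1.5315)·e^{-i·0·0.9047}. Compute d first:
With c≡cos(β/2)=0.720863 and s≡sin(β/2)=0.693078, N=[1·6·2·2]^{1/2}=4.898979
The bounds max(0,m−m')=1 and min(l+m,l−m')=2 give 2 terms
  k=1: (−1)^0·4.8990/(2)·0.7209^3·0.6931^1 = +0.635939
  k=2: (−1)^1·4.8990/(2)·0.7209^1·0.6931^3 = -0.587860
d^2_{-1,0}(1.5315) = +0.635939 -0.587860 = +0.048078
D = (-0.956133+0.292933i)·(+0.048078)·(+1.000000+0.000000i) = -0.045969+0.014084i

Re=-0.0460 Im=0.0141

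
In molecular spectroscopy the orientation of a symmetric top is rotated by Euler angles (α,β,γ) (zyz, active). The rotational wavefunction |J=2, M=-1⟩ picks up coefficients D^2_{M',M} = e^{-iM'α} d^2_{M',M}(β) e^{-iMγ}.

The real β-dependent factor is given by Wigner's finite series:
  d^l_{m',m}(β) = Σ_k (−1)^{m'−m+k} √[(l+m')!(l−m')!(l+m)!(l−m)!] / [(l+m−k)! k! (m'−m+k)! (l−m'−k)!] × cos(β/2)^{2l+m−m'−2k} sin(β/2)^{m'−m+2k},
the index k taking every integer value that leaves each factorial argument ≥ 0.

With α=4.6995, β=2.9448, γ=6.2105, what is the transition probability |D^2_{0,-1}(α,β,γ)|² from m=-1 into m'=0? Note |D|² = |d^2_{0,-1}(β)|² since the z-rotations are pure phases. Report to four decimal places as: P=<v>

First d^2_{0,-1}(β=2.9448), then the phase factors e^{-i(0)α} and e^{-i(-1)γ}:
Half-angle: c=0.098238, s=0.995163. N=√(2·2·1·6)=4.898979
k∈{0,1} keeps every argument non-negative
  k=0: (−1)^1·4.8990/(2)·0.0982^3·0.9952^1 = -0.002311
  k=1: (−1)^2·4.8990/(2)·0.0982^1·0.9952^3 = +0.237157
d^2_{0,-1}(2.9448) = -0.002311 +0.237157 = +0.234846
|D^2_{0,-1}|² = |d^2_{0,-1}(β)|² = (+0.234846)² = 0.055153 (the z-rotation phases have unit modulus)

P=0.0552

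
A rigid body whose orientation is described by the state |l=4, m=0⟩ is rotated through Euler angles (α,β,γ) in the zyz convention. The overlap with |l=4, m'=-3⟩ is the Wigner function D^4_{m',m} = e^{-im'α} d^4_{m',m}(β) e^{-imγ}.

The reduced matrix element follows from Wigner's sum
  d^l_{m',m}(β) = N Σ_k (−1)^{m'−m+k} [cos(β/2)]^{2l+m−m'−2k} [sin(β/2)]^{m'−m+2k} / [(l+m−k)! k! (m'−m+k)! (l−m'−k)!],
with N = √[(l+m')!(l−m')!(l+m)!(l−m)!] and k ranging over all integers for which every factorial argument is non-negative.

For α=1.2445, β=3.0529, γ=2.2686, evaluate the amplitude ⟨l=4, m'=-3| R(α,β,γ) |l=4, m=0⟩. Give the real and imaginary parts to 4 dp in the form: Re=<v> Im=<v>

Re=0.0008 Im=0.0006

First d^4_{-3,0}(β=3.0529), then the phase factors e^{-i(-3)α} and e^{-i(0)γ}:
With c≡cos(β/2)=0.044332 and s≡sin(β/2)=0.999017, N=[1·5040·24·24]^{1/2}=1703.830978
The bounds max(0,m−m')=3 and min(l+m,l−m')=4 give 2 terms
  k=3: (−1)^0·1703.8310/(144)·0.0443^5·0.9990^3 = +0.000002
  k=4: (−1)^1·1703.8310/(144)·0.0443^3·0.9990^5 = -0.001026
d^4_{-3,0}(3.0529) = +0.000002 -0.001026 = -0.001024
Attach z-rotation phases: D = e^{-i(-3)(1.2445)}·(-0.001024)·e^{-i(0)(2.2686)} = +0.000850+0.000571i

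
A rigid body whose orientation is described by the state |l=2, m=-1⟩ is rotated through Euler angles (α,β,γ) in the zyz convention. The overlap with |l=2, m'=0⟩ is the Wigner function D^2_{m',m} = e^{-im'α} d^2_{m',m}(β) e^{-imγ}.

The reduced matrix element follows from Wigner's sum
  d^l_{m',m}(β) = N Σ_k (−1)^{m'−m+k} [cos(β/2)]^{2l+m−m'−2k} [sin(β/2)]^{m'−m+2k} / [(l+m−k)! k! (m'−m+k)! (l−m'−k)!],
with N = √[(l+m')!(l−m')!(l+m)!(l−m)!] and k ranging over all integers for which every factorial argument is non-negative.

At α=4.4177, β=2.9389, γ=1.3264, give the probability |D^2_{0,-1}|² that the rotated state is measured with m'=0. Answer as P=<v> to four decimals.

Split into d^2_{0,-1}(β=2.9389) × two z-phases.
With c≡cos(β/2)=0.101173 and s≡sin(β/2)=0.994869, N=[2·2·1·6]^{1/2}=4.898979
The bounds max(0,m−m')=0 and min(l+m,l−m')=1 give 2 terms
  k=0: (−1)^1·4.8990/(2)·0.1012^3·0.9949^1 = -0.002524
  k=1: (−1)^2·4.8990/(2)·0.1012^1·0.9949^3 = +0.244027
d^2_{0,-1}(2.9389) = -0.002524 +0.244027 = +0.241503
|D^2_{0,-1}|² = |d^2_{0,-1}(β)|² = (+0.241503)² = 0.058324 (the z-rotation phases have unit modulus)

P=0.0583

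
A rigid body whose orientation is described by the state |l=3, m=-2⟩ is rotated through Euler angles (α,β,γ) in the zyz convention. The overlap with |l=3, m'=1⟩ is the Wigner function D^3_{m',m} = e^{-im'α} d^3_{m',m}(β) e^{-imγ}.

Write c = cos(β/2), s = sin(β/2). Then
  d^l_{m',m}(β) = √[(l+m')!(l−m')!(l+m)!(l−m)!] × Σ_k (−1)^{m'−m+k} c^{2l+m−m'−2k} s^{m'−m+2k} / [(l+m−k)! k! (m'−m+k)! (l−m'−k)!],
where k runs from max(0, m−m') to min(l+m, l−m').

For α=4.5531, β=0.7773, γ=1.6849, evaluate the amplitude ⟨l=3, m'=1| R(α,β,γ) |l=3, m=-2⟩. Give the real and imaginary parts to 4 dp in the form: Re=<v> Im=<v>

First d^3_{1,-2}(β=0.7773), then the phase factors e^{-i(1)α} and e^{-i(-2)γ}:
With c≡cos(β/2)=0.925421 and s≡sin(β/2)=0.378939, N=[24·2·1·120]^{1/2}=75.894664
k: max(0,(-2)−(1))=0 … min(3+(-2),3−(1))=1
  k=0: (−1)^3·75.8947/(12)·0.9254^3·0.3789^3 = -0.272746
  k=1: (−1)^4·75.8947/(24)·0.9254^1·0.3789^5 = +0.022866
d^3_{1,-2}(0.7773) = -0.272746 +0.022866 = -0.249880
Attach z-rotation phases: D = e^{-i(1)(4.5531)}·(-0.249880)·e^{-i(-2)(1.6849)} = -0.094423+0.231353i

Re=-0.0944 Im=0.2314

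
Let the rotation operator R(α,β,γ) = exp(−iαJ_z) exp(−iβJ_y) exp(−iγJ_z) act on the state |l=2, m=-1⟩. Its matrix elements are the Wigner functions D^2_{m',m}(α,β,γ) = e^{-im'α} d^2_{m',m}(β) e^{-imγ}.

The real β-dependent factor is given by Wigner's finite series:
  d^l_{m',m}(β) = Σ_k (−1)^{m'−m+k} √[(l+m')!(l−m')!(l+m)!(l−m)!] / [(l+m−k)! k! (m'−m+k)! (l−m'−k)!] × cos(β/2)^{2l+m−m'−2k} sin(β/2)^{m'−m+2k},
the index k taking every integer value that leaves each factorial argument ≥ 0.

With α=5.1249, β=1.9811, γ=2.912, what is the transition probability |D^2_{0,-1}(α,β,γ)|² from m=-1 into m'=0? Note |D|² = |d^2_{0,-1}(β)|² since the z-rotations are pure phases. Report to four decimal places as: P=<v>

P=0.2007

Split into d^2_{0,-1}(β=1.9811) × two z-phases.
Half-angle: c=0.548230, s=0.836328. N=√(2·2·1·6)=4.898979
Admissible k: 0..1 (factorial args all ≥0)
  k=0: (−1)^1·4.8990/(2)·0.5482^3·0.8363^1 = -0.337552
  k=1: (−1)^2·4.8990/(2)·0.5482^1·0.8363^3 = +0.785539
d^2_{0,-1}(1.9811) = -0.337552 +0.785539 = +0.447987
|D^2_{0,-1}|² = |d^2_{0,-1}(β)|² = (+0.447987)² = 0.200693 (the z-rotation phases have unit modulus)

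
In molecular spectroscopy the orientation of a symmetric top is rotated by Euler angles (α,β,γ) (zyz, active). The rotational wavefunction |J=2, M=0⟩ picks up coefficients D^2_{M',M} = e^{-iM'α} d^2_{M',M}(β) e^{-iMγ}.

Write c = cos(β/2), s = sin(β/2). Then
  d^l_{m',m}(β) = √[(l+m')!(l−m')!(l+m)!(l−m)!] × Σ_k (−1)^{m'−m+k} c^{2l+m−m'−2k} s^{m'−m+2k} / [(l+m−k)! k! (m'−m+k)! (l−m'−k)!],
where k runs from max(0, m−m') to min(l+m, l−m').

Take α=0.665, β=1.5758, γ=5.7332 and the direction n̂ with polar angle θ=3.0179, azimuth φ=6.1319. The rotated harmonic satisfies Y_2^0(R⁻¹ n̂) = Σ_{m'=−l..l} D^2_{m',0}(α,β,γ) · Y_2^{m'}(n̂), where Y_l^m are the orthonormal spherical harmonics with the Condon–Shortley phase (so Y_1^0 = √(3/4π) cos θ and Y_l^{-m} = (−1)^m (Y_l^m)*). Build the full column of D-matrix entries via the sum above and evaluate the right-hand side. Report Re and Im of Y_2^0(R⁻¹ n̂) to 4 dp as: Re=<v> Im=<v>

Re=-0.3078 Im=0.0000

Need the full column D^2_{m',0} for m'=−2..2 at α=0.665, β=1.5758, γ=5.7332.
cos(β/2)=0.705336, sin(β/2)=0.708874
d^2_{-2,0}: single k=2 term ⇒ +0.612357;  D = +0.146033+0.594690i
d^2_{-1,0}: k∈[1..2] ⇒ +0.609301 -0.615429 = -0.006128;  D = -0.004822-0.003781i
d^2_{0,0}: k∈[0..2] ⇒ +0.247504 -0.999975 +0.252508 = -0.499962;  D = -0.499962+0.000000i
d^2_{1,0}: k∈[0..1] ⇒ -0.609301 +0.615429 = +0.006128;  D = +0.004822-0.003781i
d^2_{2,0}: single k=0 term ⇒ +0.612357;  D = +0.146033-0.594690i
Y_2^{m'}(θ=3.0179,φ=6.1319) and Σ D·Y over m':
  (+0.1460+0.5947i)·(+0.0056+0.0018i)  (-0.0048-0.0038i)·(-0.0935-0.0143i)  (-0.5000+0.0000i)·(+0.6164+0.0000i)  (+0.0048-0.0038i)·(+0.0935-0.0143i)  (+0.1460-0.5947i)·(+0.0056-0.0018i)
Y_2^0(R⁻¹ n̂) = -0.307818+0.000000i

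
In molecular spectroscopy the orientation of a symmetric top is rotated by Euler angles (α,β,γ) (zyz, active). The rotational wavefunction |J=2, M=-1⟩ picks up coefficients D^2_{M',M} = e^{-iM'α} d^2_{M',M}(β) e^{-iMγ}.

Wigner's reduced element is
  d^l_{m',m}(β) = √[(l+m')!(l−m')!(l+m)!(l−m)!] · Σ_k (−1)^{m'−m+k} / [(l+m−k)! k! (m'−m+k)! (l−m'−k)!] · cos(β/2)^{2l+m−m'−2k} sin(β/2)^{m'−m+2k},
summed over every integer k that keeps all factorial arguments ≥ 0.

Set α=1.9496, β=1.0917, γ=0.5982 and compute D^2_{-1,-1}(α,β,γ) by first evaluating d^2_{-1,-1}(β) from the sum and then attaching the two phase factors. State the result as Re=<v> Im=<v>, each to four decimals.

Split into d^2_{-1,-1}(β=1.0917) × two z-phases.
With c≡cos(β/2)=0.854686 and s≡sin(β/2)=0.519145, N=[1·6·1·6]^{1/2}=6.000000
Admissible k: 0..1 (factorial args all ≥0)
  k=0: (−1)^0·6.0000/(6)·0.8547^4·0.5191^0 = +0.533614
  k=1: (−1)^1·6.0000/(2)·0.8547^2·0.5191^2 = -0.590625
d^2_{-1,-1}(1.0917) = +0.533614 -0.590625 = -0.057011
D = (-0.369809+0.929108i)·(-0.057011)·(+0.826351+0.563156i) = +0.047252-0.031898i

Re=0.0473 Im=-0.0319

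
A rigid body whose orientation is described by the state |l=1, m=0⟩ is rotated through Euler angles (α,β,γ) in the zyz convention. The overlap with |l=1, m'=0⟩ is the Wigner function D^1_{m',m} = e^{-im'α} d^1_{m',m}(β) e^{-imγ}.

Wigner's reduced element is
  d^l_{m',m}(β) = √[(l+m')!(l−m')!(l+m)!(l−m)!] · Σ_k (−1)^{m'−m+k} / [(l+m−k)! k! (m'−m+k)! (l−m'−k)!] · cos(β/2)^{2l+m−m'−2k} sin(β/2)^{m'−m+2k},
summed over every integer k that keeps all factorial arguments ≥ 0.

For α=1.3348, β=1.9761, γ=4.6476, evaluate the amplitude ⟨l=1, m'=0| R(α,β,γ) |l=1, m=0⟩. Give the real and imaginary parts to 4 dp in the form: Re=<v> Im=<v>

Re=-0.3943 Im=0.0000

D^1_{0,0}(1.3348,1.9761,4.6476) = e^{-i·0·1.3348}·d^1_{0,0}(1.9761)·e^{-i·0·4.6476}. Compute d first:
Half-angle: c=0.550319, s=0.834954. N=√(1·1·1·1)=1.000000
Admissible k: 0..1 (factorial args all ≥0)
  k=0: (−1)^0·1.0000/(1)·0.5503^2·0.8350^0 = +0.302851
  k=1: (−1)^1·1.0000/(1)·0.5503^0·0.8350^2 = -0.697149
d^1_{0,0}(1.9761) = +0.302851 -0.697149 = -0.394298
D = (+1.000000+0.000000i)·(-0.394298)·(+1.000000+0.000000i) = -0.394298+0.000000i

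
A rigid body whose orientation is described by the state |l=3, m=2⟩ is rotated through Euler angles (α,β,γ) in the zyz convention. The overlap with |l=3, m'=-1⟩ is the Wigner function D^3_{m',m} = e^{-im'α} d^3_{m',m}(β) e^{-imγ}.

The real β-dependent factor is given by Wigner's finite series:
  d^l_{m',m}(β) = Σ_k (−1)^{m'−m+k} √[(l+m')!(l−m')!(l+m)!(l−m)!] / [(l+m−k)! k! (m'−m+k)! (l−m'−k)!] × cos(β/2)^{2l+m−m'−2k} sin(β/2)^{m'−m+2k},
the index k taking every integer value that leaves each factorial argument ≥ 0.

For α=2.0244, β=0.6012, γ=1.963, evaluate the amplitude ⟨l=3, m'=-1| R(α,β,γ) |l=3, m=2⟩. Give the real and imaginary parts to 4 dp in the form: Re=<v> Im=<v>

Re=-0.0442 Im=-0.1288

Split into d^3_{-1,2}(β=0.6012) × two z-phases.
Half-angle: c=0.955159, s=0.296093. N=√(2·24·120·1)=75.894664
The bounds max(0,m−m')=3 and min(l+m,l−m')=4 give 2 terms
  k=3: (−1)^0·75.8947/(12)·0.9552^3·0.2961^3 = +0.143068
  k=4: (−1)^1·75.8947/(24)·0.9552^1·0.2961^5 = -0.006874
d^3_{-1,2}(0.6012) = +0.143068 -0.006874 = +0.136194
Attach z-rotation phases: D = e^{-i(-1)(2.0244)}·(+0.136194)·e^{-i(2)(1.963)} = -0.044236-0.128810i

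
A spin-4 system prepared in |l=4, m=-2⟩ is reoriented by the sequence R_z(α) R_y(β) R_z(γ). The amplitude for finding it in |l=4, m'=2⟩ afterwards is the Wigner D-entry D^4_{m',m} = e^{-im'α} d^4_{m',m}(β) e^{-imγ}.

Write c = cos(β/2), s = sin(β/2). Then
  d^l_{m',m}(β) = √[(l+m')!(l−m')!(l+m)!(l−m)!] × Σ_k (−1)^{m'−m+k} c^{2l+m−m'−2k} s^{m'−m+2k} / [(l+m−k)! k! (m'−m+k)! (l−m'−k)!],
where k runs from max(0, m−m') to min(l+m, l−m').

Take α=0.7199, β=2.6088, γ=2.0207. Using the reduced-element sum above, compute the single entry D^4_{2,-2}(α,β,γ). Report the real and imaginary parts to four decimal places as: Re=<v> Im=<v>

First d^4_{2,-2}(β=2.6088), then the phase factors e^{-i(2)α} and e^{-i(-2)γ}:
c=cos(2.6088/2)=0.263257, s=sin(2.6088/2)=0.964726; N=√[720·2·2·720]=1440.000000
The bounds max(0,m−m')=0 and min(l+m,l−m')=2 give 3 terms
  k=0: (−1)^4·1440.0000/(96)·0.2633^4·0.9647^4 = +0.062406
  k=1: (−1)^5·1440.0000/(120)·0.2633^2·0.9647^6 = -0.670445
  k=2: (−1)^6·1440.0000/(1440)·0.2633^0·0.9647^8 = +0.750294
d^4_{2,-2}(2.6088) = +0.062406 -0.670445 +0.750294 = +0.142254
Attach z-rotation phases: D = e^{-i(2)(0.7199)}·(+0.142254)·e^{-i(-2)(2.0207)} = -0.122013+0.073137i

Re=-0.1220 Im=0.0731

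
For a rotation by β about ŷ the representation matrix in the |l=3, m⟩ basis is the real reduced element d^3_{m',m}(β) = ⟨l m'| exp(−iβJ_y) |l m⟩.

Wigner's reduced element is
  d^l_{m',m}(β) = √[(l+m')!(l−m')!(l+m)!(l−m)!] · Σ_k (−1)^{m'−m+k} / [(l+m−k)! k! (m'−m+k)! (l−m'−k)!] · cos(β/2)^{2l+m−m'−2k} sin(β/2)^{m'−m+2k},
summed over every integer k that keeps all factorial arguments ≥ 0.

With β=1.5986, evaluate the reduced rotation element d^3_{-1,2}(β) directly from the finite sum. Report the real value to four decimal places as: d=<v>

d=0.3722

d^3_{-1,2}(β=1.5986) via Wigner's sum:
c=cos(1.5986/2)=0.697209, s=sin(1.5986/2)=0.716868; N=√[2·24·120·1]=75.894664
k: max(0,(2)−(-1))=3 … min(3+(2),3−(-1))=4
  k=3: (−1)^0·75.8947/(12)·0.6972^3·0.7169^3 = +0.789653
  k=4: (−1)^1·75.8947/(24)·0.6972^1·0.7169^5 = -0.417407
d^3_{-1,2}(1.5986) = +0.789653 -0.417407 = +0.372246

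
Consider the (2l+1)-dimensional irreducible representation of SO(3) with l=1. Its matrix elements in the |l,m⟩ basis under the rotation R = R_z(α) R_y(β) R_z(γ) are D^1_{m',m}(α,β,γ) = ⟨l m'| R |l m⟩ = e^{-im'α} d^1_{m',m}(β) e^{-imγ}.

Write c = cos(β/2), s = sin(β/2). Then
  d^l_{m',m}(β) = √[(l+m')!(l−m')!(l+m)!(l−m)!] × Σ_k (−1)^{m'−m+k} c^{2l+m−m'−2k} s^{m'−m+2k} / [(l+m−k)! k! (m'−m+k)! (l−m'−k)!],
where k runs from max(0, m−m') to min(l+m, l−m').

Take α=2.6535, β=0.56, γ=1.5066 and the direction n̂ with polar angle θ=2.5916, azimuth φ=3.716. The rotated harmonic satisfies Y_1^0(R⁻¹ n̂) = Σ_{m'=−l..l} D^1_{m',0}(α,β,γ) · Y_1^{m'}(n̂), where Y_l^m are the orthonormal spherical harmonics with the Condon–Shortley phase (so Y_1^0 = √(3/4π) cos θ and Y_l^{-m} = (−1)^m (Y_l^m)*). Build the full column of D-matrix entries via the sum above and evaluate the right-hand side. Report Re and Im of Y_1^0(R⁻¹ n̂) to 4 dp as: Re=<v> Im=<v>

Re=-0.2869 Im=0.0000

Need the full column D^1_{m',0} for m'=−1..1 at α=2.6535, β=0.56, γ=1.5066.
cos(β/2)=0.961055, sin(β/2)=0.276356
d^1_{-1,0}: single k=1 term ⇒ +0.375605;  D = -0.331746+0.176137i
d^1_{0,0}: k∈[0..1] ⇒ +0.923628 -0.076372 = +0.847255;  D = +0.847255+0.000000i
d^1_{1,0}: single k=0 term ⇒ -0.375605;  D = +0.331746+0.176137i
Y_1^{m'}(θ=2.5916,φ=3.716) and Σ D·Y over m':
  (-0.3317+0.1761i)·(-0.1516+0.0981i)  (+0.8473+0.0000i)·(-0.4165+0.0000i)  (+0.3317+0.1761i)·(+0.1516+0.0981i)
Y_1^0(R⁻¹ n̂) = -0.286900+0.000000i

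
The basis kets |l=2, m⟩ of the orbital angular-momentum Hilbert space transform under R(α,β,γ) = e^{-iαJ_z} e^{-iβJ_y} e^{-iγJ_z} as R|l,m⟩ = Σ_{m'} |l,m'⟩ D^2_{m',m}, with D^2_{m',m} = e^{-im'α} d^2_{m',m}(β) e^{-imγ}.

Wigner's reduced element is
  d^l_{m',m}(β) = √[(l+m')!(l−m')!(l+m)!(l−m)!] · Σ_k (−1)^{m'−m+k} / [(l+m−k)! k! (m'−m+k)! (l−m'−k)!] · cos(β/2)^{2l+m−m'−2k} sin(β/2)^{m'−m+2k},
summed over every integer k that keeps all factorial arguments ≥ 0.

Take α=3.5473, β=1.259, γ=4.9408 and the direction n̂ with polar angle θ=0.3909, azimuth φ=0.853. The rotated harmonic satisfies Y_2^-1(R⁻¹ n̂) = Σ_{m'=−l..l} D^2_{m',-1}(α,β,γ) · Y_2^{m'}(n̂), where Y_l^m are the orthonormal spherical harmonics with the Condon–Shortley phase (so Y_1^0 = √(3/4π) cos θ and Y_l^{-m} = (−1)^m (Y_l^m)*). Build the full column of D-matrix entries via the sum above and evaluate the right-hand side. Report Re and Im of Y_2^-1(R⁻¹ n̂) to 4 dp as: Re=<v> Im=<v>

Re=0.0021 Im=-0.0334

Need the full column D^2_{m',-1} for m'=−2..2 at α=3.5473, β=1.259, γ=4.9408.
cos(β/2)=0.808322, sin(β/2)=0.588741
d^2_{-2,-1}: single k=1 term ⇒ +0.621881;  D = +0.536258-0.314902i
d^2_{-1,-1}: k∈[0..1] ⇒ +0.426911 -0.679420 = -0.252508;  D = +0.149603-0.203419i
d^2_{0,-1}: k∈[0..1] ⇒ -0.761645 +0.404047 = -0.357598;  D = -0.080971+0.348310i
d^2_{1,-1}: k∈[0..1] ⇒ +0.679420 -0.120142 = +0.559277;  D = +0.098639+0.550510i
d^2_{2,-1}: single k=0 term ⇒ -0.329903;  D = +0.181623+0.275407i
Y_2^{m'}(θ=0.3909,φ=0.853) and Σ D·Y over m':
  (+0.5363-0.3149i)·(-0.0076-0.0556i)  (+0.1496-0.2034i)·(+0.1790-0.2050i)  (-0.0810+0.3483i)·(+0.4934+0.0000i)  (+0.0986+0.5505i)·(-0.1790-0.2050i)  (+0.1816+0.2754i)·(-0.0076+0.0556i)
Y_2^-1(R⁻¹ n̂) = +0.002096-0.033388i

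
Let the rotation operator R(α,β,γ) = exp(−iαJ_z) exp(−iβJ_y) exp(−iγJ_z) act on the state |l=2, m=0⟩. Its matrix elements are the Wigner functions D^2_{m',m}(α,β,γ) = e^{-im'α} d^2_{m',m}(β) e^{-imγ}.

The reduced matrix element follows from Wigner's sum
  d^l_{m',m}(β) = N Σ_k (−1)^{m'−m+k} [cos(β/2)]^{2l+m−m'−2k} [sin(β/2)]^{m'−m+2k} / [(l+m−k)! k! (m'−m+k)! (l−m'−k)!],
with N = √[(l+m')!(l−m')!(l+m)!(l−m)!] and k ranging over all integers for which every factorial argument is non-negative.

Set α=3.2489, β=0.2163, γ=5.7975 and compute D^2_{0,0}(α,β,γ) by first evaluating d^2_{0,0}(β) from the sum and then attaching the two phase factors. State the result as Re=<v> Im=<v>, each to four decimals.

First d^2_{0,0}(β=0.2163), then the phase factors e^{-i(0)α} and e^{-i(0)γ}:
With c≡cos(β/2)=0.994157 and s≡sin(β/2)=0.107939, N=[2·2·2·2]^{1/2}=4.000000
Admissible k: 0..2 (factorial args all ≥0)
  k=0: (−1)^0·4.0000/(4)·0.9942^4·0.1079^0 = +0.976834
  k=1: (−1)^1·4.0000/(1)·0.9942^2·0.1079^2 = -0.046061
  k=2: (−1)^2·4.0000/(4)·0.9942^0·0.1079^4 = +0.000136
d^2_{0,0}(0.2163) = +0.976834 -0.046061 +0.000136 = +0.930909
D = (+1.000000+0.000000i)·(+0.930909)·(+1.000000+0.000000i) = +0.930909+0.000000i

Re=0.9309 Im=0.0000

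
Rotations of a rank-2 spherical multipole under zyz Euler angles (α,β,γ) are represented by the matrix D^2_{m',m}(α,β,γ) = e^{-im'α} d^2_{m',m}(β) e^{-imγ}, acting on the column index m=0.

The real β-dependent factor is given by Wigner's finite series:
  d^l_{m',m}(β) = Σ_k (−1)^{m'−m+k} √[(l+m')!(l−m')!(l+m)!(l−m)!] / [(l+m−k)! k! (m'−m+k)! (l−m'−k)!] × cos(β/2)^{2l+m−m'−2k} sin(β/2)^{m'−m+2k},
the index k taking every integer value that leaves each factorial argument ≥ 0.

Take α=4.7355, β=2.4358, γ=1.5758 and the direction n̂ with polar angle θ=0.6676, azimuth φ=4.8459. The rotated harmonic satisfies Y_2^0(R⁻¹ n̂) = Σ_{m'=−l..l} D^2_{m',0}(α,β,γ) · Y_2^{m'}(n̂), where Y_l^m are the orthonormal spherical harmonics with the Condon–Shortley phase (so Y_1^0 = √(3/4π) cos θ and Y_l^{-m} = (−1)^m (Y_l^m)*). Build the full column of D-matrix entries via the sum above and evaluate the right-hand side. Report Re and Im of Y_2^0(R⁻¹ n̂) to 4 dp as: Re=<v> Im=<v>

Re=-0.2781 Im=0.0000

Need the full column D^2_{m',0} for m'=−2..2 at α=4.7355, β=2.4358, γ=1.5758.
cos(β/2)=0.345617, sin(β/2)=0.938376
d^2_{-2,0}: single k=2 term ⇒ +0.257644;  D = -0.257369-0.011905i
d^2_{-1,0}: k∈[1..2] ⇒ +0.094894 -0.699521 = -0.604628;  D = -0.013972+0.604466i
d^2_{0,0}: k∈[0..2] ⇒ +0.014269 -0.420730 +0.775366 = +0.368904;  D = +0.368904+0.000000i
d^2_{1,0}: k∈[0..1] ⇒ -0.094894 +0.699521 = +0.604628;  D = +0.013972+0.604466i
d^2_{2,0}: single k=0 term ⇒ +0.257644;  D = -0.257369+0.011905i
Y_2^{m'}(θ=0.6676,φ=4.8459) and Σ D·Y over m':
  (-0.2574-0.0119i)·(-0.1428+0.0391i)  (-0.0140+0.6045i)·(+0.0500+0.3723i)  (+0.3689+0.0000i)·(+0.2681+0.0000i)  (+0.0140+0.6045i)·(-0.0500+0.3723i)  (-0.2574+0.0119i)·(-0.1428-0.0391i)
Y_2^0(R⁻¹ n̂) = -0.278084+0.000000i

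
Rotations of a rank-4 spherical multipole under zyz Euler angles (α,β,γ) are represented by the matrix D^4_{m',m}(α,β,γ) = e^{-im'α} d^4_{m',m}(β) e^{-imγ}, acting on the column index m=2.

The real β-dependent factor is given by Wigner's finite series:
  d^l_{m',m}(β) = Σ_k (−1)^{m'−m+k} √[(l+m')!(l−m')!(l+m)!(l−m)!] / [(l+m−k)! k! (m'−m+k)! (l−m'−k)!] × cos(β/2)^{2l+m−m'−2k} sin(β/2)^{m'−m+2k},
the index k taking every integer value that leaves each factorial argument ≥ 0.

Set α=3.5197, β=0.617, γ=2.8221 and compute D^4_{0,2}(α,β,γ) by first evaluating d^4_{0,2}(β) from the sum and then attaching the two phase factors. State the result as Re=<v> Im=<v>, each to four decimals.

Re=0.3884 Im=0.2886

D^4_{0,2}(3.5197,0.617,2.8221) = e^{-i·0·3.5197}·d^4_{0,2}(0.617)·e^{-i·2·2.8221}. Compute d first:
c=cos(0.617/2)=0.952790, s=sin(0.617/2)=0.303630; N=√[24·24·720·2]=910.735966
The bounds max(0,m−m')=2 and min(l+m,l−m')=4 give 3 terms
  k=2: (−1)^0·910.7360/(96)·0.9528^6·0.3036^2 = +0.654325
  k=3: (−1)^1·910.7360/(36)·0.9528^4·0.3036^4 = -0.177197
  k=4: (−1)^2·910.7360/(96)·0.9528^2·0.3036^6 = +0.006748
d^4_{0,2}(0.617) = +0.654325 -0.177197 +0.006748 = +0.483876
Phases: e^{-i·(0)·3.5197}=+1.000000+0.000000i, e^{-i·(2)·2.8221}=+0.802701+0.596381i ⇒ D=+0.388408+0.288575i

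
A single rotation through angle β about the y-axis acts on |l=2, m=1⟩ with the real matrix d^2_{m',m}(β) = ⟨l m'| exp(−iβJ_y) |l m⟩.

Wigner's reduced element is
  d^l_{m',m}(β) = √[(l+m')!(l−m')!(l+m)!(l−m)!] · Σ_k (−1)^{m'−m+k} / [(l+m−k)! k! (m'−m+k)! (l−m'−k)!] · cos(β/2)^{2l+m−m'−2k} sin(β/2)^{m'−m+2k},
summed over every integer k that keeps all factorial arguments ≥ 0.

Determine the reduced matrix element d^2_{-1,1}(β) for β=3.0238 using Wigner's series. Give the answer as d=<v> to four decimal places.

d^2_{-1,1}(β=3.0238) via Wigner's sum:
With c≡cos(β/2)=0.058862 and s≡sin(β/2)=0.998266, N=[1·6·6·1]^{1/2}=6.000000
The bounds max(0,m−m')=2 and min(l+m,l−m')=3 give 2 terms
  k=2: (−1)^0·6.0000/(2)·0.0589^2·0.9983^2 = +0.010358
  k=3: (−1)^1·6.0000/(6)·0.0589^0·0.9983^4 = -0.993082
d^2_{-1,1}(3.0238) = +0.010358 -0.993082 = -0.982724

d=-0.9827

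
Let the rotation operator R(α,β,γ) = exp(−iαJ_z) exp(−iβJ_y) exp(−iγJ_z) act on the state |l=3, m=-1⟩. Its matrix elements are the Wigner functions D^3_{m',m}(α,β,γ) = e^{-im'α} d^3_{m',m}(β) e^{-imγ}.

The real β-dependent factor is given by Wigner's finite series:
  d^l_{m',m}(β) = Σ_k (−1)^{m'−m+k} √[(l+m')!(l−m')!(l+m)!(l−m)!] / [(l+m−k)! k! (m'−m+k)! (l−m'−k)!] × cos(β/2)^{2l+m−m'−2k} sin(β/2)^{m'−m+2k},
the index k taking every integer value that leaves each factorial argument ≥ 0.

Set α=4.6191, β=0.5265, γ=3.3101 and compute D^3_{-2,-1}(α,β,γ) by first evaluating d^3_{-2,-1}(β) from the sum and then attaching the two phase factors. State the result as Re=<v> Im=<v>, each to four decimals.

First d^3_{-2,-1}(β=0.5265), then the phase factors e^{-i(-2)α} and e^{-i(-1)γ}:
With c≡cos(β/2)=0.965549 and s≡sin(β/2)=0.260220, N=[1·120·2·24]^{1/2}=75.894664
k: max(0,(-1)−(-2))=1 … min(3+(-1),3−(-2))=2
  k=1: (−1)^0·75.8947/(24)·0.9655^5·0.2602^1 = +0.690578
  k=2: (−1)^1·75.8947/(12)·0.9655^3·0.2602^3 = -0.100317
d^3_{-2,-1}(0.5265) = +0.690578 -0.100317 = +0.590261
Attach z-rotation phases: D = e^{-i(-2)(4.6191)}·(+0.590261)·e^{-i(-1)(3.3101)} = +0.590165-0.010666i

Re=0.5902 Im=-0.0107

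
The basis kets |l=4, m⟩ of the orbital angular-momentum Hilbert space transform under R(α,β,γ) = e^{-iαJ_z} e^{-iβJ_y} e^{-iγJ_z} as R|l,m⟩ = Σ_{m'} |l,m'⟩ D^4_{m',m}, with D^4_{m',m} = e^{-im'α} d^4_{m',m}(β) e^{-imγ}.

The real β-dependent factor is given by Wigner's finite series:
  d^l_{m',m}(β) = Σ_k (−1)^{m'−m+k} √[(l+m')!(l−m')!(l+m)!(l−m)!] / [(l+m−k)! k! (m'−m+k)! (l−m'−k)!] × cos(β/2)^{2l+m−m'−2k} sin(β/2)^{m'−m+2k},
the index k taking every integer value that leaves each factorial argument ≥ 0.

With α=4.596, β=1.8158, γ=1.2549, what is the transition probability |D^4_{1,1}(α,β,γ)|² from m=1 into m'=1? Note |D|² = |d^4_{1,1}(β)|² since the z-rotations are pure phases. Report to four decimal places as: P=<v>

Split into d^4_{1,1}(β=1.8158) × two z-phases.
With c≡cos(β/2)=0.615402 and s≡sin(β/2)=0.788213, N=[120·6·120·6]^{1/2}=720.000000
k∈{0,1,2,3} keeps every argument non-negative
  k=0: (−1)^0·720.0000/(720)·0.6154^8·0.7882^0 = +0.020572
  k=1: (−1)^1·720.0000/(48)·0.6154^6·0.7882^2 = -0.506213
  k=2: (−1)^2·720.0000/(24)·0.6154^4·0.7882^4 = +1.660858
  k=3: (−1)^3·720.0000/(72)·0.6154^2·0.7882^6 = -0.908198
d^4_{1,1}(1.8158) = +0.020572 -0.506213 +1.660858 -0.908198 = +0.267019
|D^4_{1,1}|² = |d^4_{1,1}(β)|² = (+0.267019)² = 0.071299 (the z-rotation phases have unit modulus)

P=0.0713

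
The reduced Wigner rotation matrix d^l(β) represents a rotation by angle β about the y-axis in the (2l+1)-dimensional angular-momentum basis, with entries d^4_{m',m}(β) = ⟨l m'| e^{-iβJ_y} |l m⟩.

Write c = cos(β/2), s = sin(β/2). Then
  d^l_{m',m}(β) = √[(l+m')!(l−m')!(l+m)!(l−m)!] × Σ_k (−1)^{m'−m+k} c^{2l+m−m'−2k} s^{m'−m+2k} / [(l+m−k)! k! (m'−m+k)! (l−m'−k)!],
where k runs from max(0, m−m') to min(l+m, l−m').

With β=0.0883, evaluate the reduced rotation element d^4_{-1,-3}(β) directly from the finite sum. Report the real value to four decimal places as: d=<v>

d^4_{-1,-3}(β=0.0883) via Wigner's sum:
With c≡cos(β/2)=0.999026 and s≡sin(β/2)=0.044136, N=[6·120·1·5040]^{1/2}=1904.940944
k∈{0,1} keeps every argument non-negative
  k=0: (−1)^2·1904.9409/(240)·0.9990^6·0.0441^2 = +0.015371
  k=1: (−1)^3·1904.9409/(144)·0.9990^4·0.0441^4 = -0.000050
d^4_{-1,-3}(0.0883) = +0.015371 -0.000050 = +0.015321

d=0.0153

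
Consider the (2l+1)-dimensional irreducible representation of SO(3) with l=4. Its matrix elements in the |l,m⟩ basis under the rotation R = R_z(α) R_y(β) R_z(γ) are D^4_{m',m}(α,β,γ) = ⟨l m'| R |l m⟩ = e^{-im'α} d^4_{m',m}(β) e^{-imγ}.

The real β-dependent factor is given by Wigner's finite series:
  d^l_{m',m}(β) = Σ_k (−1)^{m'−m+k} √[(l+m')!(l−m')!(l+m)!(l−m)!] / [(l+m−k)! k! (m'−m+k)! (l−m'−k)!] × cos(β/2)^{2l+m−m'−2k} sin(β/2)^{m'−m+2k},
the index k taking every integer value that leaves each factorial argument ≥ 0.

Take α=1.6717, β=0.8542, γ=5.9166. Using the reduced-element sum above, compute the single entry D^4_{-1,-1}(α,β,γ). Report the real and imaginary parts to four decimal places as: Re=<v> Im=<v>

First d^4_{-1,-1}(β=0.8542), then the phase factors e^{-i(-1)α} and e^{-i(-1)γ}:
Half-angle: c=0.910171, s=0.414233. N=√(6·120·6·120)=720.000000
k: max(0,(-1)−(-1))=0 … min(4+(-1),4−(-1))=3
  k=0: (−1)^0·720.0000/(720)·0.9102^8·0.4142^0 = +0.470959
  k=1: (−1)^1·720.0000/(48)·0.9102^6·0.4142^2 = -1.463249
  k=2: (−1)^2·720.0000/(24)·0.9102^4·0.4142^4 = +0.606167
  k=3: (−1)^3·720.0000/(72)·0.9102^2·0.4142^6 = -0.041852
d^4_{-1,-1}(0.8542) = +0.470959 -1.463249 +0.606167 -0.041852 = -0.427975
Attach z-rotation phases: D = e^{-i(-1)(1.6717)}·(-0.427975)·e^{-i(-1)(5.9166)} = -0.112372-0.412959i

Re=-0.1124 Im=-0.4130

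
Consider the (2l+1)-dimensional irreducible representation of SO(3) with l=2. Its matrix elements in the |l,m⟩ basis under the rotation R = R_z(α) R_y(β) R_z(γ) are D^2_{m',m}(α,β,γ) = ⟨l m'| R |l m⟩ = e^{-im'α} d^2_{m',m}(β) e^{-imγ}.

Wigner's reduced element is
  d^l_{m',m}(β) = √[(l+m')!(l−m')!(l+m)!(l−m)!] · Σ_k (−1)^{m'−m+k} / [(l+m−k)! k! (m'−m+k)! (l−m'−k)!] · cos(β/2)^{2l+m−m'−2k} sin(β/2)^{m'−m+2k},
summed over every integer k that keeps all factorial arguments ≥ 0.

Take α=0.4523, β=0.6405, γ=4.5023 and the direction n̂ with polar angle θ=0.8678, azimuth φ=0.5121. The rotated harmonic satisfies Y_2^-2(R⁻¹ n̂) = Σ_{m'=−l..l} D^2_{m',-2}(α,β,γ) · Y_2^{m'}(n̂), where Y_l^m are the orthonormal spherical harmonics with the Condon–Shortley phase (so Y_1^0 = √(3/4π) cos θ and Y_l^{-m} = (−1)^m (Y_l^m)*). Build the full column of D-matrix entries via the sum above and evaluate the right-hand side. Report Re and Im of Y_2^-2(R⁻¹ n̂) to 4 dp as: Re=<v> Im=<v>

Re=-0.0138 Im=0.0148

Need the full column D^2_{m',-2} for m'=−2..2 at α=0.4523, β=0.6405, γ=4.5023.
cos(β/2)=0.949157, sin(β/2)=0.314804
d^2_{-2,-2}: single k=0 term ⇒ +0.811618;  D = -0.718237-0.377968i
d^2_{-1,-2}: single k=0 term ⇒ -0.538374;  D = +0.538096+0.017291i
d^2_{0,-2}: single k=0 term ⇒ +0.218691;  D = -0.199669+0.089209i
d^2_{1,-2}: single k=0 term ⇒ -0.059223;  D = +0.038076-0.045360i
d^2_{2,-2}: single k=0 term ⇒ +0.009821;  D = -0.002392+0.009525i
Y_2^{m'}(θ=0.8678,φ=0.5121) and Σ D·Y over m':
  (-0.7182-0.3780i)·(+0.1169-0.1921i)  (+0.5381+0.0173i)·(+0.3322-0.1867i)  (-0.1997+0.0892i)·(+0.0801+0.0000i)  (+0.0381-0.0454i)·(-0.3322-0.1867i)  (-0.0024+0.0095i)·(+0.1169+0.1921i)
Y_2^-2(R⁻¹ n̂) = -0.013781+0.014809i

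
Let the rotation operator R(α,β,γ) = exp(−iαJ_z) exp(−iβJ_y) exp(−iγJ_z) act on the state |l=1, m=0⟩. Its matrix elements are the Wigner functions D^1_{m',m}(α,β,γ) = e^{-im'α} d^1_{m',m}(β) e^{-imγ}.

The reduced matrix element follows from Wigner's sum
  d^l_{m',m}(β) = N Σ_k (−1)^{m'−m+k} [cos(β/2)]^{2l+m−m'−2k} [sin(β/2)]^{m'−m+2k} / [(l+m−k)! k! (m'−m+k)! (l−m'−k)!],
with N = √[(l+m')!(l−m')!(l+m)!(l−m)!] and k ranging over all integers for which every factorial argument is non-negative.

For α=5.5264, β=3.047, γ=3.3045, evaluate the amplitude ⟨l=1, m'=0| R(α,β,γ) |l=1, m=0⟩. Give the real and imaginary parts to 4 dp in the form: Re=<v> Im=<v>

First d^1_{0,0}(β=3.047), then the phase factors e^{-i(0)α} and e^{-i(0)γ}:
With c≡cos(β/2)=0.047279 and s≡sin(β/2)=0.998882, N=[1·1·1·1]^{1/2}=1.000000
k∈{0,1} keeps every argument non-negative
  k=0: (−1)^0·1.0000/(1)·0.0473^2·0.9989^0 = +0.002235
  k=1: (−1)^1·1.0000/(1)·0.0473^0·0.9989^2 = -0.997765
d^1_{0,0}(3.047) = +0.002235 -0.997765 = -0.995529
Attach z-rotation phases: D = e^{-i(0)(5.5264)}·(-0.995529)·e^{-i(0)(3.3045)} = -0.995529+0.000000i

Re=-0.9955 Im=0.0000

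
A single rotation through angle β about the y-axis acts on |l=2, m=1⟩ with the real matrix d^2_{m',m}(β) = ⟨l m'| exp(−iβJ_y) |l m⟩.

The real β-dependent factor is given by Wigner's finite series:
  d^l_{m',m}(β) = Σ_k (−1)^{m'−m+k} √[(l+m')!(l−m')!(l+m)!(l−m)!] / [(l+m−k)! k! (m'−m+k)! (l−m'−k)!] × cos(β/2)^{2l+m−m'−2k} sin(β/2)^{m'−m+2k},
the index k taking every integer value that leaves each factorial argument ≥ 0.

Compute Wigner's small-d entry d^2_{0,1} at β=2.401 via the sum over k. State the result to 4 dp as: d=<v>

d=-0.6099

d^2_{0,1}(β=2.401) via Wigner's sum:
c=cos(2.401/2)=0.361892, s=sin(2.401/2)=0.932220; N=√[2·2·6·1]=4.898979
Admissible k: 1..2 (factorial args all ≥0)
  k=1: (−1)^0·4.8990/(2)·0.3619^3·0.9322^1 = +0.108226
  k=2: (−1)^1·4.8990/(2)·0.3619^1·0.9322^3 = -0.718141
d^2_{0,1}(2.401) = +0.108226 -0.718141 = -0.609915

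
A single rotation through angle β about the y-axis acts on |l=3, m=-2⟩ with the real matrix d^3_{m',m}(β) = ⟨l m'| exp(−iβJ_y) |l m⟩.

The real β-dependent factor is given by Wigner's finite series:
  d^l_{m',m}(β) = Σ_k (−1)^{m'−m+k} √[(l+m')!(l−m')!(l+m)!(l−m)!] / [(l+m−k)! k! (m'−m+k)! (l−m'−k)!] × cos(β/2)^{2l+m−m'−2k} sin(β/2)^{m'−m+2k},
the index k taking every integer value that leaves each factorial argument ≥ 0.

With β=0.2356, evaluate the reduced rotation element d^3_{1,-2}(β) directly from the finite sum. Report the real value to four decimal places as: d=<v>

d^3_{1,-2}(β=0.2356) via Wigner's sum:
With c≡cos(β/2)=0.993070 and s≡sin(β/2)=0.117528, N=[24·2·1·120]^{1/2}=75.894664
k: max(0,(-2)−(1))=0 … min(3+(-2),3−(1))=1
  k=0: (−1)^3·75.8947/(12)·0.9931^3·0.1175^3 = -0.010055
  k=1: (−1)^4·75.8947/(24)·0.9931^1·0.1175^5 = +0.000070
d^3_{1,-2}(0.2356) = -0.010055 +0.000070 = -0.009985

d=-0.0100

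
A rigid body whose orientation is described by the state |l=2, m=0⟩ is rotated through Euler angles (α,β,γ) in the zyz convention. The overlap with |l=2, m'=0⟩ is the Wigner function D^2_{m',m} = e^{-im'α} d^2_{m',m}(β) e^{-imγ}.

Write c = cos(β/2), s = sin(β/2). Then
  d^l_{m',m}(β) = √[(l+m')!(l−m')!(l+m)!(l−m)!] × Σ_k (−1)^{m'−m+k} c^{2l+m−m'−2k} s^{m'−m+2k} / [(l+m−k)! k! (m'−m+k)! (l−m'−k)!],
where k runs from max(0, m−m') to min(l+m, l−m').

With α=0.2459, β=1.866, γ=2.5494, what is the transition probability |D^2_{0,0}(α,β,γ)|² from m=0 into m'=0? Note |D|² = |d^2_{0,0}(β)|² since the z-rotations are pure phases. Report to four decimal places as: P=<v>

P=0.1392

D^2_{0,0}(0.2459,1.866,2.5494) = e^{-i·0·0.2459}·d^2_{0,0}(1.866)·e^{-i·0·2.5494}. Compute d first:
c=cos(1.866/2)=0.595426, s=sin(1.866/2)=0.803410; N=√[2·2·2·2]=4.000000
k∈{0,1,2} keeps every argument non-negative
  k=0: (−1)^0·4.0000/(4)·0.5954^4·0.8034^0 = +0.125693
  k=1: (−1)^1·4.0000/(1)·0.5954^2·0.8034^2 = -0.915357
  k=2: (−1)^2·4.0000/(4)·0.5954^0·0.8034^4 = +0.416628
d^2_{0,0}(1.866) = +0.125693 -0.915357 +0.416628 = -0.373035
|D^2_{0,0}|² = |d^2_{0,0}(β)|² = (-0.373035)² = 0.139155 (the z-rotation phases have unit modulus)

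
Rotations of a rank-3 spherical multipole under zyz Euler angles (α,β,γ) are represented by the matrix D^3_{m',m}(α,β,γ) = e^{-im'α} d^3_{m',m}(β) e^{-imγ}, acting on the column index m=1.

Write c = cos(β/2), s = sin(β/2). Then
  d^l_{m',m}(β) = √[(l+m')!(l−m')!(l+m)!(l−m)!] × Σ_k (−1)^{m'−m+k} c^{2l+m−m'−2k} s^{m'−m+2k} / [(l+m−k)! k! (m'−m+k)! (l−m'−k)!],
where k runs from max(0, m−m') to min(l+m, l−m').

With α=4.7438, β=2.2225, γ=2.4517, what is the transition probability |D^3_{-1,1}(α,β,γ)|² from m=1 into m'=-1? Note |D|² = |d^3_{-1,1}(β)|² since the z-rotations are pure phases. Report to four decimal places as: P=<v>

P=0.0965

First d^3_{-1,1}(β=2.2225), then the phase factors e^{-i(-1)α} and e^{-i(1)γ}:
With c≡cos(β/2)=0.443542 and s≡sin(β/2)=0.896254, N=[2·24·24·2]^{1/2}=48.000000
Admissible k: 2..4 (factorial args all ≥0)
  k=2: (−1)^0·48.0000/(8)·0.4435^4·0.8963^2 = +0.186531
  k=3: (−1)^1·48.0000/(6)·0.4435^2·0.8963^4 = -1.015506
  k=4: (−1)^2·48.0000/(48)·0.4435^0·0.8963^6 = +0.518306
d^3_{-1,1}(2.2225) = +0.186531 -1.015506 +0.518306 = -0.310670
|D^3_{-1,1}|² = |d^3_{-1,1}(β)|² = (-0.310670)² = 0.096516 (the z-rotation phases have unit modulus)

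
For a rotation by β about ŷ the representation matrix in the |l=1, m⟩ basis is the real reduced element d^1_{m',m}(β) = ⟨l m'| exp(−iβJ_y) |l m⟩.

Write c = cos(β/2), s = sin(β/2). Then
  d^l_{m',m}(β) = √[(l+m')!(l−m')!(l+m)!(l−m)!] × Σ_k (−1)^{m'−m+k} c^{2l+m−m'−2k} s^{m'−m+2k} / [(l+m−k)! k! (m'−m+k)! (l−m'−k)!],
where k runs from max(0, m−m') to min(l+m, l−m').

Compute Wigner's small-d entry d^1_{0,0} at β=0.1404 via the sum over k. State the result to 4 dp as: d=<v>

d^1_{0,0}(β=0.1404) via Wigner's sum:
Half-angle: c=0.997537, s=0.070142. N=√(1·1·1·1)=1.000000
Admissible k: 0..1 (factorial args all ≥0)
  k=0: (−1)^0·1.0000/(1)·0.9975^2·0.0701^0 = +0.995080
  k=1: (−1)^1·1.0000/(1)·0.9975^0·0.0701^2 = -0.004920
d^1_{0,0}(0.1404) = +0.995080 -0.004920 = +0.990160

d=0.9902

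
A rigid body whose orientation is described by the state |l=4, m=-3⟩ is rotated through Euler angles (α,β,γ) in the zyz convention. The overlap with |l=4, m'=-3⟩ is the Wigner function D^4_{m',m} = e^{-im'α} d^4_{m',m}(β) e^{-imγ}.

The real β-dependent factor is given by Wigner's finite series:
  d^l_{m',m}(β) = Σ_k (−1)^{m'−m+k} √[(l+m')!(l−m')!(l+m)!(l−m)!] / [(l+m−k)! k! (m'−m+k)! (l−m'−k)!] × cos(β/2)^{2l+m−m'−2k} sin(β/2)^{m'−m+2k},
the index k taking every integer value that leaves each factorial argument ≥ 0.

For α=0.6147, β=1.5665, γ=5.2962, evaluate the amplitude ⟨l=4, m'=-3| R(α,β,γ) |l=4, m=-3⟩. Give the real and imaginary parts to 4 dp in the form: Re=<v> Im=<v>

First d^4_{-3,-3}(β=1.5665), then the phase factors e^{-i(-3)α} and e^{-i(-3)γ}:
Half-angle: c=0.708624, s=0.705586. N=√(1·5040·1·5040)=5040.000000
The bounds max(0,m−m')=0 and min(l+m,l−m')=1 give 2 terms
  k=0: (−1)^0·5040.0000/(5040)·0.7086^8·0.7056^0 = +0.063581
  k=1: (−1)^1·5040.0000/(720)·0.7086^6·0.7056^2 = -0.441259
d^4_{-3,-3}(1.5665) = +0.063581 -0.441259 = -0.377678
D = (-0.269914+0.962884i)·(-0.377678)·(-0.983729-0.179656i) = -0.165616+0.339429i

Re=-0.1656 Im=0.3394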